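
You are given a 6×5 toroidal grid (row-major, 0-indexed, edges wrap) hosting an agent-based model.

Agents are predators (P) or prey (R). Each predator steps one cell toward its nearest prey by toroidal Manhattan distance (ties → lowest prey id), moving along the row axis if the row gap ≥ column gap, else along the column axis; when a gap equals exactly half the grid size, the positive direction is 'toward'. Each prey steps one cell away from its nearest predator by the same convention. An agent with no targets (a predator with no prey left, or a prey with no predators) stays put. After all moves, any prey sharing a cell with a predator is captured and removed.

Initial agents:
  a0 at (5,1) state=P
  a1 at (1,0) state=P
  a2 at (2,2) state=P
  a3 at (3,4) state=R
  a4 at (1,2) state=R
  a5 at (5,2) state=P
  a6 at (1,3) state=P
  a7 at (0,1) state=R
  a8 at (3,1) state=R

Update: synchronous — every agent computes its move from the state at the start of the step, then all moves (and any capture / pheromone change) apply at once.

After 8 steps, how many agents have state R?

t=1: a0@(0,1):P a1@(1,1):P a2@(1,2):P a3@(4,4):R a5@(0,2):P a6@(1,2):P a8@(2,1):R
t=2: a0@(1,1):P a1@(2,1):P a2@(2,2):P a3@(3,4):R a5@(1,2):P a6@(2,2):P a8@(3,1):R
t=3: a0@(2,1):P a1@(3,1):P a2@(3,2):P a3@(3,3):R a5@(2,2):P a6@(3,2):P a8@(4,1):R
t=4: a0@(3,1):P a1@(4,1):P a2@(3,3):P a3@(3,4):R a5@(3,2):P a6@(3,3):P a8@(5,1):R
t=5: a0@(3,0):P a1@(5,1):P a2@(3,4):P a5@(3,3):P a6@(3,4):P a8@(0,1):R
t=6: a0@(4,0):P a1@(0,1):P a2@(4,4):P a5@(4,3):P a6@(4,4):P a8@(1,1):R
t=7: a0@(5,0):P a1@(1,1):P a2@(5,4):P a5@(5,3):P a6@(5,4):P a8@(2,1):R
t=8: a0@(0,0):P a1@(2,1):P a2@(0,4):P a5@(0,3):P a6@(0,4):P a8@(3,1):R

1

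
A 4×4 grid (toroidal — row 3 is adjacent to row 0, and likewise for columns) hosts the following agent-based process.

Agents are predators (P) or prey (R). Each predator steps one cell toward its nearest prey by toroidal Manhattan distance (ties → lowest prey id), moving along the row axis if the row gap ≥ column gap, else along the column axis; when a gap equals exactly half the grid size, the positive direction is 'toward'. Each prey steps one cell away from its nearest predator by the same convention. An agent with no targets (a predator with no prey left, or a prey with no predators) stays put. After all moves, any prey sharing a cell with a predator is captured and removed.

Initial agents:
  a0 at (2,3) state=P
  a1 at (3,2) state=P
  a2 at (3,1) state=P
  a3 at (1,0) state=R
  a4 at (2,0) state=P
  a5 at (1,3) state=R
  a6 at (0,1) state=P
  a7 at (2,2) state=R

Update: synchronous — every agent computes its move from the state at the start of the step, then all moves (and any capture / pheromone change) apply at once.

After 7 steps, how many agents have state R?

1

t=1: a0@(1,3):P a1@(2,2):P a2@(2,1):P a3@(0,0):R a4@(1,0):P a5@(0,3):R a6@(1,1):P
t=2: a0@(0,3):P a1@(3,2):P a2@(3,1):P a3@(3,0):R a4@(0,0):P a5@(3,3):R a6@(0,1):P
t=3: a0@(3,3):P a1@(3,3):P a2@(3,0):P a4@(3,0):P a5@(2,3):R a6@(3,1):P
t=4: a0@(2,3):P a1@(2,3):P a2@(2,0):P a4@(2,0):P a5@(1,3):R a6@(3,2):P
t=5: a0@(1,3):P a1@(1,3):P a2@(1,0):P a4@(1,0):P a5@(0,3):R a6@(0,2):P
t=6: a0@(0,3):P a1@(0,3):P a2@(0,0):P a4@(0,0):P a5@(3,3):R a6@(0,3):P
t=7: a0@(3,3):P a1@(3,3):P a2@(3,0):P a4@(3,0):P a5@(2,3):R a6@(3,3):P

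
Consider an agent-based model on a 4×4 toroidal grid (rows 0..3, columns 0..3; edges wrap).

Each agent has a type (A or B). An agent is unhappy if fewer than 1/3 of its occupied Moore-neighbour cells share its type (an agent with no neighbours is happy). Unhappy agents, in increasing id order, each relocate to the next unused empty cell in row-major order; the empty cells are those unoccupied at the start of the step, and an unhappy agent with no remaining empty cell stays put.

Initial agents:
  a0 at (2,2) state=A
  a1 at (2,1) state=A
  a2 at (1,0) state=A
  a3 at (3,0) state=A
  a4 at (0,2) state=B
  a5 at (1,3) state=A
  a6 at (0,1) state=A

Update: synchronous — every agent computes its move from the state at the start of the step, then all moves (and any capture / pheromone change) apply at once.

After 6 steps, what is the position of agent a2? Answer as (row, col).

t=1: a0@(2,2):A a1@(2,1):A a2@(1,0):A a3@(3,0):A a4@(0,0):B a5@(1,3):A a6@(0,1):A
t=2: a0@(2,2):A a1@(2,1):A a2@(1,0):A a3@(3,0):A a4@(0,2):B a5@(1,3):A a6@(0,1):A
t=3: a0@(2,2):A a1@(2,1):A a2@(1,0):A a3@(3,0):A a4@(0,0):B a5@(1,3):A a6@(0,1):A
t=4: a0@(2,2):A a1@(2,1):A a2@(1,0):A a3@(3,0):A a4@(0,2):B a5@(1,3):A a6@(0,1):A
t=5: a0@(2,2):A a1@(2,1):A a2@(1,0):A a3@(3,0):A a4@(0,0):B a5@(1,3):A a6@(0,1):A
t=6: a0@(2,2):A a1@(2,1):A a2@(1,0):A a3@(3,0):A a4@(0,2):B a5@(1,3):A a6@(0,1):A

(1, 0)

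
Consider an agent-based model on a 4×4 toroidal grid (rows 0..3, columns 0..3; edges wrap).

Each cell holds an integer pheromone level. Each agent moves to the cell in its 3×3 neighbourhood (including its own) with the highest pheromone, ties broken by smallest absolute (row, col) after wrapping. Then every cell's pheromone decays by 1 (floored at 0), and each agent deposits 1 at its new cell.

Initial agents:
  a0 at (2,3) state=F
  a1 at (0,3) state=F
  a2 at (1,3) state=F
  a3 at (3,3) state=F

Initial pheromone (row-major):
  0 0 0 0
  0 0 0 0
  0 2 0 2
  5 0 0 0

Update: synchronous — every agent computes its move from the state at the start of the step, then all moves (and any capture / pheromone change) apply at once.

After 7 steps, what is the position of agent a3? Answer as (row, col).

t=1: a0@(3,0) a1@(3,0) a2@(2,3) a3@(3,0) | pheromone: 0 0 0 0 / 0 0 0 0 / 0 1 0 2 / 7 0 0 0
t=2: a0@(3,0) a1@(3,0) a2@(3,0) a3@(3,0) | pheromone: 0 0 0 0 / 0 0 0 0 / 0 0 0 1 / 10 0 0 0
t=3: a0@(3,0) a1@(3,0) a2@(3,0) a3@(3,0) | pheromone: 0 0 0 0 / 0 0 0 0 / 0 0 0 0 / 13 0 0 0
t=4: a0@(3,0) a1@(3,0) a2@(3,0) a3@(3,0) | pheromone: 0 0 0 0 / 0 0 0 0 / 0 0 0 0 / 16 0 0 0
t=5: a0@(3,0) a1@(3,0) a2@(3,0) a3@(3,0) | pheromone: 0 0 0 0 / 0 0 0 0 / 0 0 0 0 / 19 0 0 0
t=6: a0@(3,0) a1@(3,0) a2@(3,0) a3@(3,0) | pheromone: 0 0 0 0 / 0 0 0 0 / 0 0 0 0 / 22 0 0 0
t=7: a0@(3,0) a1@(3,0) a2@(3,0) a3@(3,0) | pheromone: 0 0 0 0 / 0 0 0 0 / 0 0 0 0 / 25 0 0 0

(3, 0)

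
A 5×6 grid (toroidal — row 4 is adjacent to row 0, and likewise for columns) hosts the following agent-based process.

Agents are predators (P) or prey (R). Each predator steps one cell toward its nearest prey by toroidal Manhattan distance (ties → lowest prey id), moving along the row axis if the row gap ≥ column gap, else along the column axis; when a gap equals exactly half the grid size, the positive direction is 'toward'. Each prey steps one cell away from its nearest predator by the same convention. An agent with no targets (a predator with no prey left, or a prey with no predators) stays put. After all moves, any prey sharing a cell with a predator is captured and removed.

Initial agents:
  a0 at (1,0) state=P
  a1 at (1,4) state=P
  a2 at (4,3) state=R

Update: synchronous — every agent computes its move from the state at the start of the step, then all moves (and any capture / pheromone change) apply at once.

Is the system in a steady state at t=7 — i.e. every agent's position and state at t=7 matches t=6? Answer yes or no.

t=1: a0@(1,1):P a1@(0,4):P a2@(3,3):R
t=2: a0@(2,1):P a1@(4,4):P a2@(2,3):R
t=3: a0@(2,2):P a1@(3,4):P a2@(2,4):R
t=4: a0@(2,3):P a1@(2,4):P a2@(1,4):R
t=5: a0@(1,3):P a1@(1,4):P a2@(0,4):R
t=6: a0@(0,3):P a1@(0,4):P a2@(4,4):R
t=7: a0@(4,3):P a1@(4,4):P a2@(3,4):R

no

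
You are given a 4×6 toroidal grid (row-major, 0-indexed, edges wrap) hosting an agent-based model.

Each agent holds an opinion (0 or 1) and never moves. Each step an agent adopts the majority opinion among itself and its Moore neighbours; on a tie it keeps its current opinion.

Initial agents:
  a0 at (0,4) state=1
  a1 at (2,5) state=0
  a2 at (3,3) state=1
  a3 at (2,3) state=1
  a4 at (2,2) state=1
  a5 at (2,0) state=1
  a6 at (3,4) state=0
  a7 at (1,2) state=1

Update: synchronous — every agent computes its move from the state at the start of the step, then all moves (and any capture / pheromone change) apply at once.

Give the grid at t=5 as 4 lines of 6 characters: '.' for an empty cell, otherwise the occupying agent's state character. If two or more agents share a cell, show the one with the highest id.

t=1: a0@(0,4):1 a1@(2,5):0 a2@(3,3):1 a3@(2,3):1 a4@(2,2):1 a5@(2,0):1 a6@(3,4):1 a7@(1,2):1
t=2: a0@(0,4):1 a1@(2,5):1 a2@(3,3):1 a3@(2,3):1 a4@(2,2):1 a5@(2,0):1 a6@(3,4):1 a7@(1,2):1
t=3: (unchanged — steady state)

....1.
..1...
1.11.1
...11.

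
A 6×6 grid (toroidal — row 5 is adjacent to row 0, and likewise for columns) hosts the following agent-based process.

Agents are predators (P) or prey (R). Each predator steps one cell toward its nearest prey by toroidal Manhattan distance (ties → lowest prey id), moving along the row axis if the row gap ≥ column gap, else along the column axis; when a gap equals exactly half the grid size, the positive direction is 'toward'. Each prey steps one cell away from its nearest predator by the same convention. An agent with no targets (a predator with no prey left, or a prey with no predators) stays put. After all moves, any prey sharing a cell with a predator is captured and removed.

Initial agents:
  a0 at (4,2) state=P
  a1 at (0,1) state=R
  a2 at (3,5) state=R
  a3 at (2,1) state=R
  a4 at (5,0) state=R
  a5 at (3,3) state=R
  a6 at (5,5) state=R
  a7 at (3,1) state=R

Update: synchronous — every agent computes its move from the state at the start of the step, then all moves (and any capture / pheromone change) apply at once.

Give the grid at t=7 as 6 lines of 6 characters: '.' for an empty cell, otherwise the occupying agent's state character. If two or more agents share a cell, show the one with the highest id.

RR.R..
......
......
..P.R.
......
...RR.

t=1: a0@(3,2):P a1@(1,1):R a2@(3,4):R a3@(1,1):R a4@(5,5):R a5@(2,3):R a6@(5,4):R a7@(2,1):R
t=2: a0@(3,3):P a1@(0,1):R a2@(3,5):R a3@(0,1):R a4@(5,4):R a5@(1,3):R a6@(0,4):R a7@(1,1):R
t=3: a0@(3,4):P a1@(5,1):R a2@(3,0):R a3@(5,1):R a4@(0,4):R a5@(0,3):R a6@(5,4):R a7@(0,1):R
t=4: a0@(3,5):P a1@(5,0):R a2@(3,1):R a3@(5,0):R a4@(5,4):R a5@(5,3):R a6@(0,4):R a7@(5,1):R
t=5: a0@(3,0):P a1@(0,0):R a2@(3,2):R a3@(0,0):R a4@(0,4):R a5@(0,3):R a6@(5,4):R a7@(0,1):R
t=6: a0@(3,1):P a1@(5,0):R a2@(3,3):R a3@(5,0):R a4@(5,4):R a5@(5,3):R a6@(0,4):R a7@(5,1):R
t=7: a0@(3,2):P a1@(0,0):R a2@(3,4):R a3@(0,0):R a4@(5,3):R a5@(0,3):R a6@(5,4):R a7@(0,1):R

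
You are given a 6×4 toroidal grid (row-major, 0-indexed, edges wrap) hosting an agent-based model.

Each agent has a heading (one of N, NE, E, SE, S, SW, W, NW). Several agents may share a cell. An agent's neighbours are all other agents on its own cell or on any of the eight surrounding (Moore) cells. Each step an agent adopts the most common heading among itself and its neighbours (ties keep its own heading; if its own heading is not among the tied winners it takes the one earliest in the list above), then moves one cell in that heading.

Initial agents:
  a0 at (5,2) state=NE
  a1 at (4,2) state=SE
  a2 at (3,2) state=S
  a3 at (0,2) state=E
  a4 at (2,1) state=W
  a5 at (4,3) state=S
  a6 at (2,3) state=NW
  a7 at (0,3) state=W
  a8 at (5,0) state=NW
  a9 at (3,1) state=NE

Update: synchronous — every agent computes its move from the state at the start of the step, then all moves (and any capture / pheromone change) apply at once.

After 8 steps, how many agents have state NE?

10

t=1: a0@(4,3):NE a1@(3,3):NE a2@(4,2):S a3@(0,3):E a4@(2,0):W a5@(5,3):S a6@(1,2):NW a7@(0,2):W a8@(4,3):NW a9@(2,2):NE
t=2: a0@(3,0):NE a1@(2,0):NE a2@(5,2):S a3@(0,0):E a4@(2,3):W a5@(0,3):S a6@(0,1):NW a7@(0,1):W a8@(3,0):NE a9@(1,3):NE
t=3: a0@(2,1):NE a1@(1,1):NE a2@(0,2):S a3@(0,1):E a4@(1,0):NE a5@(1,3):S a6@(5,0):NW a7@(0,0):W a8@(2,1):NE a9@(0,0):NE
t=4: a0@(1,2):NE a1@(0,2):NE a2@(1,2):S a3@(5,2):NE a4@(0,1):NE a5@(2,3):S a6@(4,3):NW a7@(5,1):NE a8@(1,2):NE a9@(5,1):NE
t=5: a0@(0,3):NE a1@(5,3):NE a2@(0,3):NE a3@(4,3):NE a4@(5,2):NE a5@(3,3):S a6@(3,2):NW a7@(4,2):NE a8@(0,3):NE a9@(4,2):NE
t=6: a0@(5,0):NE a1@(4,0):NE a2@(5,0):NE a3@(3,0):NE a4@(4,3):NE a5@(2,0):NE a6@(2,3):NE a7@(3,3):NE a8@(5,0):NE a9@(3,3):NE
t=7: a0@(4,1):NE a1@(3,1):NE a2@(4,1):NE a3@(2,1):NE a4@(3,0):NE a5@(1,1):NE a6@(1,0):NE a7@(2,0):NE a8@(4,1):NE a9@(2,0):NE
t=8: a0@(3,2):NE a1@(2,2):NE a2@(3,2):NE a3@(1,2):NE a4@(2,1):NE a5@(0,2):NE a6@(0,1):NE a7@(1,1):NE a8@(3,2):NE a9@(1,1):NE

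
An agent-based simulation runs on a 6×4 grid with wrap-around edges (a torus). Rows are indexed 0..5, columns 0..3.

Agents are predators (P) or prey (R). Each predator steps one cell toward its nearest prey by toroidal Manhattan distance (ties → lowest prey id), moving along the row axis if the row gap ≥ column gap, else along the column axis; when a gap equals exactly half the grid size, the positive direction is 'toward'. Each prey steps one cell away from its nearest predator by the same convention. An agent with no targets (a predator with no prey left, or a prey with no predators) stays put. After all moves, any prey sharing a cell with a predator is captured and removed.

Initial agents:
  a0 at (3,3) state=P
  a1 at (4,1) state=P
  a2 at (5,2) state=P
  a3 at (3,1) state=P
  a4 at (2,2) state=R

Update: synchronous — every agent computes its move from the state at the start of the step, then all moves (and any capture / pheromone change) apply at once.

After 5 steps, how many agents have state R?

0

t=1: a0@(2,3):P a1@(3,1):P a2@(0,2):P a3@(2,1):P a4@(1,2):R
t=2: a0@(1,3):P a1@(2,1):P a2@(1,2):P a3@(1,1):P a4@(2,2):R
t=3: a0@(2,3):P a1@(2,2):P a2@(2,2):P a3@(2,1):P
t=4: (unchanged — steady state)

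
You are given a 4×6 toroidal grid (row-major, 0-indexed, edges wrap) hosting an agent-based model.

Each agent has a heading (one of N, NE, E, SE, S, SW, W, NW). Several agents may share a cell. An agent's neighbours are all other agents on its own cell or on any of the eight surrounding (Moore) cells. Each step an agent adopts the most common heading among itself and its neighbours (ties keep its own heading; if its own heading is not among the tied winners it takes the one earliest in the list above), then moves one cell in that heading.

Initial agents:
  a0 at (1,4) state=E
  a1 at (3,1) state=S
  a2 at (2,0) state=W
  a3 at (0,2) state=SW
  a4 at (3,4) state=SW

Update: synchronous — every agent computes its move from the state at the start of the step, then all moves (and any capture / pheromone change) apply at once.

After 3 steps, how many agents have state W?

t=1: a0@(1,5):E a1@(0,1):S a2@(2,5):W a3@(1,1):SW a4@(0,3):SW
t=2: a0@(1,0):E a1@(1,1):S a2@(2,4):W a3@(2,0):SW a4@(1,2):SW
t=3: a0@(1,1):E a1@(2,0):SW a2@(2,3):W a3@(3,5):SW a4@(2,1):SW

1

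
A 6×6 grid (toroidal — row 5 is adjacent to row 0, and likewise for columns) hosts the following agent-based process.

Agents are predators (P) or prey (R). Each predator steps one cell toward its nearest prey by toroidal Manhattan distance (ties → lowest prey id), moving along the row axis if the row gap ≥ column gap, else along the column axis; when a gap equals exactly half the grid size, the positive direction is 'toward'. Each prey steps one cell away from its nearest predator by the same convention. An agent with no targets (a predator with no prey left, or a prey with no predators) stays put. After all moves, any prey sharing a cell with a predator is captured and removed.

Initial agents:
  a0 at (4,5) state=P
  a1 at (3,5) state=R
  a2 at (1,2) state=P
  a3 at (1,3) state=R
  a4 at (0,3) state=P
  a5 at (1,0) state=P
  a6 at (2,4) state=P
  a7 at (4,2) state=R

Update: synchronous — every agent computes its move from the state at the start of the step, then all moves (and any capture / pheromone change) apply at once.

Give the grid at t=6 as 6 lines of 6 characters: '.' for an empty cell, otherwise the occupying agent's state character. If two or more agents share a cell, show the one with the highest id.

......
......
..R...
.....R
....PP
......

t=1: a0@(3,5):P a1@(2,5):R a2@(1,3):P a3@(1,4):R a4@(1,3):P a5@(2,0):P a6@(3,4):P a7@(4,1):R
t=2: a0@(2,5):P a1@(1,5):R a2@(1,4):P a3@(1,5):R a4@(1,4):P a5@(2,5):P a6@(2,4):P a7@(4,2):R
t=3: a0@(1,5):P a1@(0,5):R a2@(1,5):P a3@(0,5):R a4@(1,5):P a5@(1,5):P a6@(1,4):P a7@(5,2):R
t=4: a0@(0,5):P a1@(5,5):R a2@(0,5):P a3@(5,5):R a4@(0,5):P a5@(0,5):P a6@(0,4):P a7@(4,2):R
t=5: a0@(5,5):P a1@(4,5):R a2@(5,5):P a3@(4,5):R a4@(5,5):P a5@(5,5):P a6@(5,4):P a7@(3,2):R
t=6: a0@(4,5):P a1@(3,5):R a2@(4,5):P a3@(3,5):R a4@(4,5):P a5@(4,5):P a6@(4,4):P a7@(2,2):R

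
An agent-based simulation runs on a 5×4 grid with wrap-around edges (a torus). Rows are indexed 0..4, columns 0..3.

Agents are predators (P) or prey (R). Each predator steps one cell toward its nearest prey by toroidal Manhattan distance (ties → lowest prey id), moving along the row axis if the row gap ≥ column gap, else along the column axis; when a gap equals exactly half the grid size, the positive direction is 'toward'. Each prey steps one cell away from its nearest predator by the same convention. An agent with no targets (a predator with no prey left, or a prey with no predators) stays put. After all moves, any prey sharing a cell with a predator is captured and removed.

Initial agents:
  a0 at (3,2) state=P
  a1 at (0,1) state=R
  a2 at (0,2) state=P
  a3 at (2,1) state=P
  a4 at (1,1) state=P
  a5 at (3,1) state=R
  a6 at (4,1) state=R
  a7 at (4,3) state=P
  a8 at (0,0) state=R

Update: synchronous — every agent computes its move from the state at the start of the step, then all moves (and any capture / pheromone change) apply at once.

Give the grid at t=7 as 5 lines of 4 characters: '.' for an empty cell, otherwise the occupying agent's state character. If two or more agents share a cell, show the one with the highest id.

t=1: a0@(3,1):P a1@(0,0):R a2@(0,1):P a3@(3,1):P a4@(0,1):P a5@(3,0):R a7@(4,0):P a8@(0,3):R
t=2: a0@(3,0):P a1@(0,3):R a2@(0,0):P a3@(3,0):P a4@(0,0):P a5@(3,3):R a7@(0,0):P a8@(0,2):R
t=3: a0@(3,3):P a1@(0,2):R a2@(0,3):P a3@(3,3):P a4@(0,3):P a5@(3,2):R a7@(0,3):P a8@(0,1):R
t=4: a0@(3,2):P a1@(0,1):R a2@(0,2):P a3@(3,2):P a4@(0,2):P a5@(3,1):R a7@(0,2):P a8@(0,0):R
t=5: a0@(3,1):P a1@(0,0):R a2@(0,1):P a3@(3,1):P a4@(0,1):P a5@(3,0):R a7@(0,1):P a8@(0,3):R
t=6: a0@(3,0):P a1@(0,3):R a2@(0,0):P a3@(3,0):P a4@(0,0):P a5@(3,3):R a7@(0,0):P a8@(0,2):R
t=7: a0@(3,3):P a1@(0,2):R a2@(0,3):P a3@(3,3):P a4@(0,3):P a5@(3,2):R a7@(0,3):P a8@(0,1):R

.RRP
....
....
..RP
....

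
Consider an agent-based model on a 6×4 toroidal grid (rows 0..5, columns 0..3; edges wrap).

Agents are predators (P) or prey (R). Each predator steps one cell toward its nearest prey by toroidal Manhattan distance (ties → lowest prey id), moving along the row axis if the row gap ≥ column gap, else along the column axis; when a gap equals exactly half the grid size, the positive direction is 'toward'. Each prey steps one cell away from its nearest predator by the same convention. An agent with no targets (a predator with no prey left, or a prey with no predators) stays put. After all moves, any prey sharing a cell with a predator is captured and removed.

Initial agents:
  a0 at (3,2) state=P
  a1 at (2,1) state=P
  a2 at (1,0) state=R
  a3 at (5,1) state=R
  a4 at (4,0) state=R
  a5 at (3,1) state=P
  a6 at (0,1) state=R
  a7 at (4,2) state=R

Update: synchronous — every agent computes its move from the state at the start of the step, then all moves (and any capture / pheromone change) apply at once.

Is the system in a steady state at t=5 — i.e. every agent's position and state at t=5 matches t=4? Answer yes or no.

no

t=1: a0@(4,2):P a1@(1,1):P a2@(0,0):R a3@(0,1):R a4@(5,0):R a5@(4,1):P a6@(5,1):R a7@(5,2):R
t=2: a0@(5,2):P a1@(0,1):P a2@(5,0):R a4@(0,0):R a5@(5,1):P a7@(0,2):R
t=3: a0@(0,2):P a1@(0,0):P a2@(5,3):R a4@(0,3):R a5@(5,0):P a7@(1,2):R
t=4: a0@(0,3):P a1@(0,3):P a2@(5,2):R a4@(0,0):R a5@(5,3):P a7@(2,2):R
t=5: a0@(0,0):P a1@(0,0):P a2@(5,1):R a4@(0,1):R a5@(5,2):P a7@(3,2):R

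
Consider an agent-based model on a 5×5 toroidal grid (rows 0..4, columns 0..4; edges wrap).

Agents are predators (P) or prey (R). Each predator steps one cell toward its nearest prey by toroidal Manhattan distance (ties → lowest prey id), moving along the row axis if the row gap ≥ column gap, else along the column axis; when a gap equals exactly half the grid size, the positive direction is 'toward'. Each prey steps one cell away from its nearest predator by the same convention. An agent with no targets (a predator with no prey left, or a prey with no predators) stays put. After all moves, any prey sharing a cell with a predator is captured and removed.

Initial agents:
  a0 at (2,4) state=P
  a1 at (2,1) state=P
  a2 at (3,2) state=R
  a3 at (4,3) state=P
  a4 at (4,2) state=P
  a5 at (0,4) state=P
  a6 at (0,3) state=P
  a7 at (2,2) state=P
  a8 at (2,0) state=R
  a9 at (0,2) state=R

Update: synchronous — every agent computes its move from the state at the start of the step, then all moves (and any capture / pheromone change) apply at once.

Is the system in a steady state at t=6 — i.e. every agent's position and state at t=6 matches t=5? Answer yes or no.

yes

t=1: a0@(2,0):P a1@(2,0):P a2@(2,2):R a3@(3,3):P a4@(3,2):P a5@(0,3):P a6@(0,2):P a7@(3,2):P a8@(2,1):R a9@(1,2):R
t=2: a0@(2,1):P a1@(2,1):P a3@(2,3):P a4@(2,2):P a5@(1,3):P a6@(1,2):P a7@(2,2):P
t=3: (unchanged — steady state)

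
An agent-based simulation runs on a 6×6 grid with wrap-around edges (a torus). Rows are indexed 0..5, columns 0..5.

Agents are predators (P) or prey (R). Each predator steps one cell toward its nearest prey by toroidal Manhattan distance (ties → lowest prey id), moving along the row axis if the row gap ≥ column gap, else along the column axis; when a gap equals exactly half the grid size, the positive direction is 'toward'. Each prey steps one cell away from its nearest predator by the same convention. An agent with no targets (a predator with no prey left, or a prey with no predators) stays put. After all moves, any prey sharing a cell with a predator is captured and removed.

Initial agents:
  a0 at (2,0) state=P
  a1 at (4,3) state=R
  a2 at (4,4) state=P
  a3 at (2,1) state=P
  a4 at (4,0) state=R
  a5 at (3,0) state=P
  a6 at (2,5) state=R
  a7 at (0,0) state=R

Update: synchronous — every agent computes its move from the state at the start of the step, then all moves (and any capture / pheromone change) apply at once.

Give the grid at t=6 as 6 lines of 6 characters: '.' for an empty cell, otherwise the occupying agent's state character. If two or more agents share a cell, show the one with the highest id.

t=1: a0@(2,5):P a1@(4,2):R a2@(4,3):P a3@(2,0):P a4@(5,0):R a5@(4,0):P a6@(2,4):R a7@(5,0):R
t=2: a0@(2,4):P a1@(4,1):R a2@(4,2):P a3@(2,5):P a4@(0,0):R a5@(5,0):P a6@(2,3):R a7@(0,0):R
t=3: a0@(2,3):P a1@(4,0):R a2@(4,1):P a3@(2,4):P a4@(1,0):R a5@(0,0):P a6@(2,2):R a7@(1,0):R
t=4: a0@(2,2):P a1@(4,5):R a2@(4,0):P a3@(2,3):P a4@(2,0):R a5@(1,0):P a6@(2,1):R a7@(2,0):R
t=5: a0@(2,1):P a1@(4,4):R a2@(4,5):P a3@(2,2):P a4@(3,0):R a5@(2,0):P a7@(3,0):R
t=6: a0@(3,1):P a1@(4,3):R a2@(4,4):P a3@(2,1):P a4@(4,0):R a5@(3,0):P a7@(4,0):R

......
......
.P....
PP....
R..RP.
......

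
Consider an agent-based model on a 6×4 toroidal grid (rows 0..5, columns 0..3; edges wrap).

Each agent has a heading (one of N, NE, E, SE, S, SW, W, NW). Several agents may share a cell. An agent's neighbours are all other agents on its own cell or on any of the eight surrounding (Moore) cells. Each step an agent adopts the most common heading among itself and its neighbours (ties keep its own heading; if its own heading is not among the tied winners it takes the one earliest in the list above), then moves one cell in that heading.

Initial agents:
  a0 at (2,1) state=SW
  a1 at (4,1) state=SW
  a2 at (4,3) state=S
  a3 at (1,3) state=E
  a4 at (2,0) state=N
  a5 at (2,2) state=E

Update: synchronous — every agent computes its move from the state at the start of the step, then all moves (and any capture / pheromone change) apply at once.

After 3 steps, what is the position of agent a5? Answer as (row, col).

t=1: a0@(3,0):SW a1@(5,0):SW a2@(5,3):S a3@(1,0):E a4@(1,0):N a5@(2,3):E
t=2: a0@(4,3):SW a1@(0,3):SW a2@(0,3):S a3@(1,1):E a4@(1,1):E a5@(2,0):E
t=3: a0@(5,2):SW a1@(1,2):SW a2@(1,3):S a3@(1,2):E a4@(1,2):E a5@(2,1):E

(2, 1)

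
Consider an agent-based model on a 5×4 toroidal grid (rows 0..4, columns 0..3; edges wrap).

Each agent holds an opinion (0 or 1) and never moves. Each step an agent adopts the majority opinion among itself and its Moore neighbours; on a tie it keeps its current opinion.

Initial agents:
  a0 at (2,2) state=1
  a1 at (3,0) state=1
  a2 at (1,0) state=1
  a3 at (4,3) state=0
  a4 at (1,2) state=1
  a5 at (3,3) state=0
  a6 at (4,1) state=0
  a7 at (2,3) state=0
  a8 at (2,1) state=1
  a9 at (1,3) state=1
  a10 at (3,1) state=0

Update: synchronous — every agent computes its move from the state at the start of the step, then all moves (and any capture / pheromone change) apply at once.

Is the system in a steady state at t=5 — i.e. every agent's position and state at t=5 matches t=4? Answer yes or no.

t=1: a0@(2,2):1 a1@(3,0):0 a2@(1,0):1 a3@(4,3):0 a4@(1,2):1 a5@(3,3):0 a6@(4,1):0 a7@(2,3):1 a8@(2,1):1 a9@(1,3):1 a10@(3,1):1
t=2: (unchanged — steady state)

yes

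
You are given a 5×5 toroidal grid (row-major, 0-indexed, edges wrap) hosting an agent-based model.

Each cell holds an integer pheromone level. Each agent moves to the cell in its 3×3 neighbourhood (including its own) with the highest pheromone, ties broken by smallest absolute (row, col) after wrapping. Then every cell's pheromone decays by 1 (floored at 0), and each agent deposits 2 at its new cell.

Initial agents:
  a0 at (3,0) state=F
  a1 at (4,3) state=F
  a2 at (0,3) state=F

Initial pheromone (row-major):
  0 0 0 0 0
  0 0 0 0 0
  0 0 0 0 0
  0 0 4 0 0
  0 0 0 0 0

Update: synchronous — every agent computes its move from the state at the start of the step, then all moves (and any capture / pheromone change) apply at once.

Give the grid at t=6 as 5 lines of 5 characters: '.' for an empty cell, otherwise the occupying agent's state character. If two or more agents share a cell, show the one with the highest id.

t=1: a0@(2,0) a1@(3,2) a2@(0,2) | pheromone: 0 0 2 0 0 / 0 0 0 0 0 / 2 0 0 0 0 / 0 0 5 0 0 / 0 0 0 0 0
t=2: a0@(2,0) a1@(3,2) a2@(0,2) | pheromone: 0 0 3 0 0 / 0 0 0 0 0 / 3 0 0 0 0 / 0 0 6 0 0 / 0 0 0 0 0
t=3: a0@(2,0) a1@(3,2) a2@(0,2) | pheromone: 0 0 4 0 0 / 0 0 0 0 0 / 4 0 0 0 0 / 0 0 7 0 0 / 0 0 0 0 0
t=4: a0@(2,0) a1@(3,2) a2@(0,2) | pheromone: 0 0 5 0 0 / 0 0 0 0 0 / 5 0 0 0 0 / 0 0 8 0 0 / 0 0 0 0 0
t=5: a0@(2,0) a1@(3,2) a2@(0,2) | pheromone: 0 0 6 0 0 / 0 0 0 0 0 / 6 0 0 0 0 / 0 0 9 0 0 / 0 0 0 0 0
t=6: a0@(2,0) a1@(3,2) a2@(0,2) | pheromone: 0 0 7 0 0 / 0 0 0 0 0 / 7 0 0 0 0 / 0 0 10 0 0 / 0 0 0 0 0

..F..
.....
F....
..F..
.....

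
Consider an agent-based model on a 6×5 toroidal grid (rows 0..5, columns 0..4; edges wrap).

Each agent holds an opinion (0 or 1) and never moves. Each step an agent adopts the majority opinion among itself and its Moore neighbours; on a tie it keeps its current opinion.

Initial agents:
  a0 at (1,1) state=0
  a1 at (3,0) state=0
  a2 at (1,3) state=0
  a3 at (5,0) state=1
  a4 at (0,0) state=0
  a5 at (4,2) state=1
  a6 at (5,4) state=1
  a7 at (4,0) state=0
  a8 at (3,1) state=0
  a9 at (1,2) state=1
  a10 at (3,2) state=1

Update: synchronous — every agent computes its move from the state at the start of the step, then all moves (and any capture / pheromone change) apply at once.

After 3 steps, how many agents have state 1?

t=1: a0@(1,1):0 a1@(3,0):0 a2@(1,3):0 a3@(5,0):1 a4@(0,0):0 a5@(4,2):1 a6@(5,4):1 a7@(4,0):0 a8@(3,1):0 a9@(1,2):0 a10@(3,2):1
t=2: (unchanged — steady state)

4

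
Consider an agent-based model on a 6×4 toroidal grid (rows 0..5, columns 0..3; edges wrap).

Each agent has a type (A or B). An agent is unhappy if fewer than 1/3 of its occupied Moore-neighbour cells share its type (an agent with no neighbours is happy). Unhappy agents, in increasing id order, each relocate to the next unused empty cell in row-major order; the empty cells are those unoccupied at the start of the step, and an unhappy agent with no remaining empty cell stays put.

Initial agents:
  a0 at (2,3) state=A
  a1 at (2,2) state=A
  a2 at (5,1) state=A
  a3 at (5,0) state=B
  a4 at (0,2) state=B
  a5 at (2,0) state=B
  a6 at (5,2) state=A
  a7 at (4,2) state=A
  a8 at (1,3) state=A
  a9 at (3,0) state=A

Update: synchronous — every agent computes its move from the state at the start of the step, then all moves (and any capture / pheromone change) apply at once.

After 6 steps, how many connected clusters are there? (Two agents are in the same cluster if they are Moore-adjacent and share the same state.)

3

t=1: a0@(2,3):A a1@(2,2):A a2@(5,1):A a3@(0,0):B a4@(0,1):B a5@(0,3):B a6@(5,2):A a7@(4,2):A a8@(1,3):A a9@(3,0):A
t=2: (unchanged — steady state)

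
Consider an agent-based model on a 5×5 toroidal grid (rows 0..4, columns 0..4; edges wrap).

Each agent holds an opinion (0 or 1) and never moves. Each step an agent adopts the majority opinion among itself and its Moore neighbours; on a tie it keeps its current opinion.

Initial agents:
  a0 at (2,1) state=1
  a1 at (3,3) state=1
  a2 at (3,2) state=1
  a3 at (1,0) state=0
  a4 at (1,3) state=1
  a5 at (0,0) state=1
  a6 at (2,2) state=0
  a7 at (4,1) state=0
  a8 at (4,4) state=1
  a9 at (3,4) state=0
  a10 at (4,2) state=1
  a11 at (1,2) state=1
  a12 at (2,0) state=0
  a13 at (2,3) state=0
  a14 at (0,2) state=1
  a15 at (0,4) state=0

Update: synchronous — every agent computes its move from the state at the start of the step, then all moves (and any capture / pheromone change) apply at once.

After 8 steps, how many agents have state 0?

0

t=1: a0@(2,1):1 a1@(3,3):1 a2@(3,2):1 a3@(1,0):0 a4@(1,3):1 a5@(0,0):0 a6@(2,2):1 a7@(4,1):1 a8@(4,4):1 a9@(3,4):0 a10@(4,2):1 a11@(1,2):1 a12@(2,0):0 a13@(2,3):1 a14@(0,2):1 a15@(0,4):1
t=2: a0@(2,1):1 a1@(3,3):1 a2@(3,2):1 a3@(1,0):0 a4@(1,3):1 a5@(0,0):1 a6@(2,2):1 a7@(4,1):1 a8@(4,4):1 a9@(3,4):1 a10@(4,2):1 a11@(1,2):1 a12@(2,0):0 a13@(2,3):1 a14@(0,2):1 a15@(0,4):1
t=3: a0@(2,1):1 a1@(3,3):1 a2@(3,2):1 a3@(1,0):1 a4@(1,3):1 a5@(0,0):1 a6@(2,2):1 a7@(4,1):1 a8@(4,4):1 a9@(3,4):1 a10@(4,2):1 a11@(1,2):1 a12@(2,0):0 a13@(2,3):1 a14@(0,2):1 a15@(0,4):1
t=4: a0@(2,1):1 a1@(3,3):1 a2@(3,2):1 a3@(1,0):1 a4@(1,3):1 a5@(0,0):1 a6@(2,2):1 a7@(4,1):1 a8@(4,4):1 a9@(3,4):1 a10@(4,2):1 a11@(1,2):1 a12@(2,0):1 a13@(2,3):1 a14@(0,2):1 a15@(0,4):1
t=5: (unchanged — steady state)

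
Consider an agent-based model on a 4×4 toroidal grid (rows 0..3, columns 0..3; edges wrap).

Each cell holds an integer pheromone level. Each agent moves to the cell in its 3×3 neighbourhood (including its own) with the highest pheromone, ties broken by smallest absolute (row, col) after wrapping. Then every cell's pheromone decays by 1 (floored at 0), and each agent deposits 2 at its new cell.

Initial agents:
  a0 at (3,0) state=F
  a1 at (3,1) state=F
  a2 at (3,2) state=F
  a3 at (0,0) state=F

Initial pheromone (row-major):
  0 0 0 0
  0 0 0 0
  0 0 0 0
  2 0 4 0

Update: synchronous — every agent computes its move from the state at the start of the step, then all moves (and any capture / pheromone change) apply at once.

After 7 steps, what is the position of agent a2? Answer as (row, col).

t=1: a0@(3,0) a1@(3,2) a2@(3,2) a3@(3,0) | pheromone: 0 0 0 0 / 0 0 0 0 / 0 0 0 0 / 5 0 7 0
t=2: a0@(3,0) a1@(3,2) a2@(3,2) a3@(3,0) | pheromone: 0 0 0 0 / 0 0 0 0 / 0 0 0 0 / 8 0 10 0
t=3: a0@(3,0) a1@(3,2) a2@(3,2) a3@(3,0) | pheromone: 0 0 0 0 / 0 0 0 0 / 0 0 0 0 / 11 0 13 0
t=4: a0@(3,0) a1@(3,2) a2@(3,2) a3@(3,0) | pheromone: 0 0 0 0 / 0 0 0 0 / 0 0 0 0 / 14 0 16 0
t=5: a0@(3,0) a1@(3,2) a2@(3,2) a3@(3,0) | pheromone: 0 0 0 0 / 0 0 0 0 / 0 0 0 0 / 17 0 19 0
t=6: a0@(3,0) a1@(3,2) a2@(3,2) a3@(3,0) | pheromone: 0 0 0 0 / 0 0 0 0 / 0 0 0 0 / 20 0 22 0
t=7: a0@(3,0) a1@(3,2) a2@(3,2) a3@(3,0) | pheromone: 0 0 0 0 / 0 0 0 0 / 0 0 0 0 / 23 0 25 0

(3, 2)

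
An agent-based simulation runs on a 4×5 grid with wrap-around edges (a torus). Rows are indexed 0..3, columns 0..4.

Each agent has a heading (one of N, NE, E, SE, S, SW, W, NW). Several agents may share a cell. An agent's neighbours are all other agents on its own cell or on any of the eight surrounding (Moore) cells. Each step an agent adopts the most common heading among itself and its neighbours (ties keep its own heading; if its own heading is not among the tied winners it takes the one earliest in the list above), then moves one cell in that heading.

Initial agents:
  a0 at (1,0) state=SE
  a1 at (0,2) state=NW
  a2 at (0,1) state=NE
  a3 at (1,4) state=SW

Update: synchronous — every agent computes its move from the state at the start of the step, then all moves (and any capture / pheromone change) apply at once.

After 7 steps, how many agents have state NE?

t=1: a0@(2,1):SE a1@(3,1):NW a2@(3,2):NE a3@(2,3):SW
t=2: a0@(3,2):SE a1@(2,0):NW a2@(2,3):NE a3@(3,2):SW
t=3: a0@(0,3):SE a1@(1,4):NW a2@(1,4):NE a3@(0,1):SW
t=4: a0@(1,4):SE a1@(0,3):NW a2@(0,0):NE a3@(1,0):SW
t=5: a0@(2,0):SE a1@(3,2):NW a2@(3,1):NE a3@(2,4):SW
t=6: a0@(3,1):SE a1@(2,1):NW a2@(2,2):NE a3@(3,3):SW
t=7: a0@(0,2):SE a1@(1,0):NW a2@(1,3):NE a3@(0,2):SW

1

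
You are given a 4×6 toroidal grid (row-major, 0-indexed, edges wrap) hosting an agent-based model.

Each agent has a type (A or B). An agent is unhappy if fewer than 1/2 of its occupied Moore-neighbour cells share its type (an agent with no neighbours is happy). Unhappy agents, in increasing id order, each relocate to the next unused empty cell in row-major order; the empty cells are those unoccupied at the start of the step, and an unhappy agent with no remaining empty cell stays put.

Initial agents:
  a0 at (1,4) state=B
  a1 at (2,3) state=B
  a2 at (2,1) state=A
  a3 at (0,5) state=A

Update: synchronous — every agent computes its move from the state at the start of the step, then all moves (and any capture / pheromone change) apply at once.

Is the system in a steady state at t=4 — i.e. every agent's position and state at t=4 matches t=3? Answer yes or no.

t=1: a0@(1,4):B a1@(2,3):B a2@(2,1):A a3@(0,0):A
t=2: (unchanged — steady state)

yes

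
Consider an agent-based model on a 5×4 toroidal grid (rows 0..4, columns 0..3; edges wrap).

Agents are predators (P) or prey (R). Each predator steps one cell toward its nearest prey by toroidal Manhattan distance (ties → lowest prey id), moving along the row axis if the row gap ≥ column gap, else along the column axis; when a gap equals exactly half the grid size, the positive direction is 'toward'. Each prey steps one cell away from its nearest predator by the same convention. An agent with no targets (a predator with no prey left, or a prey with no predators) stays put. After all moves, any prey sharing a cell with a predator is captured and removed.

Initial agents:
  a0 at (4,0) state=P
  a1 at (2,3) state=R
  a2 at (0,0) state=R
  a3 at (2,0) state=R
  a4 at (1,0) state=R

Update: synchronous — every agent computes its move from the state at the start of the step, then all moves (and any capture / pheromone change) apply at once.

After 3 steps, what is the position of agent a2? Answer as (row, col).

(3, 0)

t=1: a0@(0,0):P a1@(1,3):R a2@(1,0):R a3@(1,0):R a4@(2,0):R
t=2: a0@(1,0):P a1@(2,3):R a2@(2,0):R a3@(2,0):R a4@(3,0):R
t=3: a0@(2,0):P a1@(3,3):R a2@(3,0):R a3@(3,0):R a4@(4,0):R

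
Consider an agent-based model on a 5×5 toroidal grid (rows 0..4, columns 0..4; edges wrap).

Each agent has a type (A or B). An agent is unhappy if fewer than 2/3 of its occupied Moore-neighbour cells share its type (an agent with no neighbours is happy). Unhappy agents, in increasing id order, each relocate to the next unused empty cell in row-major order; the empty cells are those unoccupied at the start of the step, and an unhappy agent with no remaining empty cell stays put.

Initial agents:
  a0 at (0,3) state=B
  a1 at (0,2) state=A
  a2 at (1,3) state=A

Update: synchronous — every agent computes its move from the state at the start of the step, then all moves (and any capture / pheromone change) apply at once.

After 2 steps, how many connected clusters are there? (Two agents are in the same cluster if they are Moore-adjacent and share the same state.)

3

t=1: a0@(0,0):B a1@(0,1):A a2@(0,4):A
t=2: a0@(0,2):B a1@(0,3):A a2@(1,0):A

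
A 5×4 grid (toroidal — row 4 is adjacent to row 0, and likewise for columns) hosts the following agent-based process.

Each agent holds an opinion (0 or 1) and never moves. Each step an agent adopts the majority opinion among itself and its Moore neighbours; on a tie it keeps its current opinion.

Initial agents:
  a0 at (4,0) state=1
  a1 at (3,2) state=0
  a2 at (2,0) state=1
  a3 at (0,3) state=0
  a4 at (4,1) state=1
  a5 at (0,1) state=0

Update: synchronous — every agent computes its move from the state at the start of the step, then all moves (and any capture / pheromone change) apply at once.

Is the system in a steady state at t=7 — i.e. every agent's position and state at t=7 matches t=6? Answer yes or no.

t=1: a0@(4,0):1 a1@(3,2):0 a2@(2,0):1 a3@(0,3):0 a4@(4,1):1 a5@(0,1):1
t=2: (unchanged — steady state)

yes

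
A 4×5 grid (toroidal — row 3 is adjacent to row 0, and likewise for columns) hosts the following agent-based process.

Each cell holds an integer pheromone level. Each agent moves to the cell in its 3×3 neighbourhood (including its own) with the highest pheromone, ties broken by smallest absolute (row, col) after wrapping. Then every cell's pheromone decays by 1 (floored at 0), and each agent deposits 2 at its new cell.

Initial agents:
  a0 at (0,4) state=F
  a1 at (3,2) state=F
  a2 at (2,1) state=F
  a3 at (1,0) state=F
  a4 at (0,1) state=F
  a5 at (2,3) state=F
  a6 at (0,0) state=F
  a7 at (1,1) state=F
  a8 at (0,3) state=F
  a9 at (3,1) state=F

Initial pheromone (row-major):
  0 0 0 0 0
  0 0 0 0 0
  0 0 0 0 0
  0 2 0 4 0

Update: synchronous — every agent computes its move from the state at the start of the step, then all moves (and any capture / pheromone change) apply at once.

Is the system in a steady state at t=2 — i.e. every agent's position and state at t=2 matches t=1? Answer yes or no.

no

t=1: a0@(3,3) a1@(3,3) a2@(3,1) a3@(0,0) a4@(3,1) a5@(3,3) a6@(3,1) a7@(0,0) a8@(3,3) a9@(3,1) | pheromone: 4 0 0 0 0 / 0 0 0 0 0 / 0 0 0 0 0 / 0 9 0 11 0
t=2: a0@(3,3) a1@(3,3) a2@(3,1) a3@(3,1) a4@(3,1) a5@(3,3) a6@(3,1) a7@(3,1) a8@(3,3) a9@(3,1) | pheromone: 3 0 0 0 0 / 0 0 0 0 0 / 0 0 0 0 0 / 0 20 0 18 0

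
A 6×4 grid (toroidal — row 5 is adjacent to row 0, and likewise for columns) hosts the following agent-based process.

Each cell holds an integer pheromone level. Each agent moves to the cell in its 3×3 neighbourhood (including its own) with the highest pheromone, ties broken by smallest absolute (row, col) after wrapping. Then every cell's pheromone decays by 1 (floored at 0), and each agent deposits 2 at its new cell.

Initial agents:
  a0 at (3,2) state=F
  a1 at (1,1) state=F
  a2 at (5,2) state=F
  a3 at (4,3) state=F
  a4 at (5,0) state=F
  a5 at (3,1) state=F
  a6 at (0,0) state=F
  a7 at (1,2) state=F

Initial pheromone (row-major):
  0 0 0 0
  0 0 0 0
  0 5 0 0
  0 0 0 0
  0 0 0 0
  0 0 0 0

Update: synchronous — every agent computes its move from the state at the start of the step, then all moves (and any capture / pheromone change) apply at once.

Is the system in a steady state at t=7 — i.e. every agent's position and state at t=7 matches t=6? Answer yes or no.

t=1: a0@(2,1) a1@(2,1) a2@(0,1) a3@(3,0) a4@(0,0) a5@(2,1) a6@(0,0) a7@(2,1) | pheromone: 4 2 0 0 / 0 0 0 0 / 0 12 0 0 / 2 0 0 0 / 0 0 0 0 / 0 0 0 0
t=2: a0@(2,1) a1@(2,1) a2@(0,0) a3@(2,1) a4@(0,0) a5@(2,1) a6@(0,0) a7@(2,1) | pheromone: 9 1 0 0 / 0 0 0 0 / 0 21 0 0 / 1 0 0 0 / 0 0 0 0 / 0 0 0 0
t=3: a0@(2,1) a1@(2,1) a2@(0,0) a3@(2,1) a4@(0,0) a5@(2,1) a6@(0,0) a7@(2,1) | pheromone: 14 0 0 0 / 0 0 0 0 / 0 30 0 0 / 0 0 0 0 / 0 0 0 0 / 0 0 0 0
t=4: a0@(2,1) a1@(2,1) a2@(0,0) a3@(2,1) a4@(0,0) a5@(2,1) a6@(0,0) a7@(2,1) | pheromone: 19 0 0 0 / 0 0 0 0 / 0 39 0 0 / 0 0 0 0 / 0 0 0 0 / 0 0 0 0
t=5: a0@(2,1) a1@(2,1) a2@(0,0) a3@(2,1) a4@(0,0) a5@(2,1) a6@(0,0) a7@(2,1) | pheromone: 24 0 0 0 / 0 0 0 0 / 0 48 0 0 / 0 0 0 0 / 0 0 0 0 / 0 0 0 0
t=6: a0@(2,1) a1@(2,1) a2@(0,0) a3@(2,1) a4@(0,0) a5@(2,1) a6@(0,0) a7@(2,1) | pheromone: 29 0 0 0 / 0 0 0 0 / 0 57 0 0 / 0 0 0 0 / 0 0 0 0 / 0 0 0 0
t=7: a0@(2,1) a1@(2,1) a2@(0,0) a3@(2,1) a4@(0,0) a5@(2,1) a6@(0,0) a7@(2,1) | pheromone: 34 0 0 0 / 0 0 0 0 / 0 66 0 0 / 0 0 0 0 / 0 0 0 0 / 0 0 0 0

yes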